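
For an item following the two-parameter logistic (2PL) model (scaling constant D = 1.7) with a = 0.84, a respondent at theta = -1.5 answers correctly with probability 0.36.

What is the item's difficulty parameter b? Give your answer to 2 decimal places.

P(theta) = 1 / (1 + exp(−D·a(theta − b)))
logit(0.36) = ln(0.36/0.64) = -0.5754
b = theta − logit/(1.7·a) = -1.5 − (-0.5754)/1.4280 = -1.0971

-1.10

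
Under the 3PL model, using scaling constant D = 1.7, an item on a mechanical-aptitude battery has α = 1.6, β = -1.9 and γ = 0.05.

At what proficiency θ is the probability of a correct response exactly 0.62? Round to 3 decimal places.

-1.751

P(θ) = γ + (1 − γ) · 1 / (1 + exp(−D·α(θ − β)))
Remove guessing floor: (0.62 − 0.05)/(1 − 0.05) = 0.6000
logit = ln(0.6000/0.4000) = 0.4055
θ = β + logit/(1.7·α) = -1.9 + 0.4055/2.7200 = -1.7509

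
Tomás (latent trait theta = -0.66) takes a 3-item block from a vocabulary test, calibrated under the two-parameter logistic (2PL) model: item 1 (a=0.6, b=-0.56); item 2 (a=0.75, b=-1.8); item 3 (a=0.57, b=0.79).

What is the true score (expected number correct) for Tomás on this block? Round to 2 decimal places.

1.49

P(theta) = 1 / (1 + exp(−a(theta − b)))
P_1 = 1/(1+e^{0.0600}) = 0.4850
P_2 = 1/(1+e^{-0.8550}) = 0.7016
P_3 = 1/(1+e^{0.8265}) = 0.3044
E[score] = 0.4850 + 0.7016 + 0.3044 = 1.4910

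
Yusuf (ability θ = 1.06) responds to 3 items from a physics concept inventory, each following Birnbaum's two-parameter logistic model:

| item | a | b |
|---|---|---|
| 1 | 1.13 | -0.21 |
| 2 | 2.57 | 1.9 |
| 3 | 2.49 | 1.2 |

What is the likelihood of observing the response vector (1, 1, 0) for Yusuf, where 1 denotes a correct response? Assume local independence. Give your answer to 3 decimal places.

0.049

P(θ) = 1 / (1 + exp(−a(θ − b)))
P_1 = 1/(1+e^{-1.4351}) = 0.8077
P_2 = 1/(1+e^{2.1588}) = 0.1035
P_3 = 1/(1+e^{0.3486}) = 0.4137
L = P_1 × P_2 × (1−P_3) = 0.8077 × 0.1035 × 0.5863 = 0.04902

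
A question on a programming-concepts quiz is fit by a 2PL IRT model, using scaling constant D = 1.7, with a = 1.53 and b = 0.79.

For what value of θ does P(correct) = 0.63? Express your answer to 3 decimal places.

0.995

P(θ) = 1 / (1 + exp(−D·a(θ − b)))
logit = ln(0.6300/0.3700) = 0.5322
θ = b + logit/(1.7·a) = 0.79 + 0.5322/2.6010 = 0.9946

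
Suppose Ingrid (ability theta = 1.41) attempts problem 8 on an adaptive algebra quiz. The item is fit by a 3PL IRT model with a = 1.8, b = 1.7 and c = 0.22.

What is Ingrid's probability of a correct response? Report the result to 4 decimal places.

0.5105

P(theta) = c + (1 − c) · 1 / (1 + exp(−a(theta − b)))
Exponent: 1.8 × (1.41 − 1.7) = -0.5220
1/(1 + e^{0.5220}) = 0.3724
P = 0.22 + 0.78 × 0.3724 = 0.5105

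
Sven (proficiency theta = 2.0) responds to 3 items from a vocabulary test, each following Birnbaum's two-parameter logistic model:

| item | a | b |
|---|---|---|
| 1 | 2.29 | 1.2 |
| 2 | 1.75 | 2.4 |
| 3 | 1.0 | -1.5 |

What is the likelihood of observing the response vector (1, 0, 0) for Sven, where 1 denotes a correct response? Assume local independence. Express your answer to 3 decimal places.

P(theta) = 1 / (1 + exp(−a(theta − b)))
P_1 = 1/(1+e^{-1.8320}) = 0.8620
P_2 = 1/(1+e^{0.7000}) = 0.3318
P_3 = 1/(1+e^{-3.5000}) = 0.9707
L = P_1 × (1−P_2) × (1−P_3) = 0.8620 × 0.6682 × 0.0293 = 0.01688

0.017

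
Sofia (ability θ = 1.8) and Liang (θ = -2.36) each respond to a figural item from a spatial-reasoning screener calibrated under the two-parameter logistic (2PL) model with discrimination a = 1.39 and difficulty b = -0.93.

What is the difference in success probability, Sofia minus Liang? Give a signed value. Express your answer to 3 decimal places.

0.858

P(θ) = 1 / (1 + exp(−a(θ − b)))
P(Sofia) = 0.9780  [exponent 3.7947]
P(Liang) = 0.1205  [exponent -1.9877]
Difference = 0.9780 − 0.1205 = 0.8575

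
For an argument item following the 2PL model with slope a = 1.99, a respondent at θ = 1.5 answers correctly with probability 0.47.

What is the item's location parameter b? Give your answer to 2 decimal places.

1.56

P(θ) = 1 / (1 + exp(−a(θ − b)))
logit(0.47) = ln(0.47/0.53) = -0.1201
b = θ − logit/(a) = 1.5 − (-0.1201)/1.9900 = 1.5604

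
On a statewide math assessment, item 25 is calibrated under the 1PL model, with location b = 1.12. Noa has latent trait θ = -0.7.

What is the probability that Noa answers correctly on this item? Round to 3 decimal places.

0.139

P(θ) = 1 / (1 + exp(−(θ − b)))
Exponent: (-0.7 − 1.12) = -1.8200
1/(1 + e^{1.8200}) = 0.1394
P = 0.1394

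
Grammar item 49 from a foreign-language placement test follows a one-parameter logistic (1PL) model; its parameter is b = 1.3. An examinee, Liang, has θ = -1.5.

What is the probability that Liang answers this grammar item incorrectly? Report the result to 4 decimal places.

P(θ) = 1 / (1 + exp(−(θ − b)))
Exponent: (-1.5 − 1.3) = -2.8000
1/(1 + e^{2.8000}) = 0.0573
P = 0.0573
P(incorrect) = 1 − 0.0573 = 0.9427

0.9427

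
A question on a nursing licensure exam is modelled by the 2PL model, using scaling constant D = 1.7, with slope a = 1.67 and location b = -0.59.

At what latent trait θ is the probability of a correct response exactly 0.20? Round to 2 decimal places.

-1.08

P(θ) = 1 / (1 + exp(−D·a(θ − b)))
logit = ln(0.2000/0.8000) = -1.3863
θ = b + logit/(1.7·a) = -0.59 + (-1.3863)/2.8390 = -1.0783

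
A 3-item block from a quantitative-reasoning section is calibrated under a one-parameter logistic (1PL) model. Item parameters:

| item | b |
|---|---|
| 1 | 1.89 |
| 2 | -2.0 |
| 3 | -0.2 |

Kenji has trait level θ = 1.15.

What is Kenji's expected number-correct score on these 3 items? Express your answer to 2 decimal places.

2.08

P(θ) = 1 / (1 + exp(−(θ − b)))
P_1 = 1/(1+e^{0.7400}) = 0.3230
P_2 = 1/(1+e^{-3.1500}) = 0.9589
P_3 = 1/(1+e^{-1.3500}) = 0.7941
E[score] = 0.3230 + 0.9589 + 0.7941 = 2.0760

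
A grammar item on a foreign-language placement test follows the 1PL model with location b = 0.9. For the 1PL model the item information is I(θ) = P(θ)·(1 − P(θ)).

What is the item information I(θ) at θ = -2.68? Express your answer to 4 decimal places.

0.0264

P = 1/(1+e^{3.5800}) = 0.0271
P(1−P) = 0.0271 × 0.9729 = 0.0264
I = P(1−P) = 0.02638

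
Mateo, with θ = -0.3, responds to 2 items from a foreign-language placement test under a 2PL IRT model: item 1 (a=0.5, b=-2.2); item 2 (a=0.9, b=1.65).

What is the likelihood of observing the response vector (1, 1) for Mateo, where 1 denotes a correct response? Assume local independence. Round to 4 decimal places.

0.1063

P(θ) = 1 / (1 + exp(−a(θ − b)))
P_1 = 1/(1+e^{-0.9500}) = 0.7211
P_2 = 1/(1+e^{1.7550}) = 0.1474
L = P_1 × P_2 = 0.7211 × 0.1474 = 0.10631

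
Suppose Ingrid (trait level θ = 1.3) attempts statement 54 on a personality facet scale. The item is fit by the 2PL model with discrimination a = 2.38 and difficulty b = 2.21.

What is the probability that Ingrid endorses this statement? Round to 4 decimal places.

P(θ) = 1 / (1 + exp(−a(θ − b)))
Exponent: 2.38 × (1.3 − 2.21) = -2.1658
1/(1 + e^{2.1658}) = 0.1029

0.1029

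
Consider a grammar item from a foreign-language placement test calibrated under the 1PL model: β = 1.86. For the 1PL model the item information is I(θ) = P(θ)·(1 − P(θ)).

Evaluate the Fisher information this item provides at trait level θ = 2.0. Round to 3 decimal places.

P = 1/(1+e^{-0.1400}) = 0.5349
P(1−P) = 0.5349 × 0.4651 = 0.2488
I = P(1−P) = 0.24878

0.249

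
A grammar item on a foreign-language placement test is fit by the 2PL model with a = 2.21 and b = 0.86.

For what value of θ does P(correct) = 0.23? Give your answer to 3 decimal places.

P(θ) = 1 / (1 + exp(−a(θ − b)))
logit = ln(0.2300/0.7700) = -1.2083
θ = b + logit/(a) = 0.86 + (-1.2083)/2.2100 = 0.3133

0.313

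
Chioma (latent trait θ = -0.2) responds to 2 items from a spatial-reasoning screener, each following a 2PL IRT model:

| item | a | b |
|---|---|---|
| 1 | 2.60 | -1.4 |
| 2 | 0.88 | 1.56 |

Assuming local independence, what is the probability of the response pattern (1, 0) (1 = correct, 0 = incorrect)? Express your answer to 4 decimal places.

0.7899

P(θ) = 1 / (1 + exp(−a(θ − b)))
P_1 = 1/(1+e^{-3.1200}) = 0.9577
P_2 = 1/(1+e^{1.5488}) = 0.1753
L = P_1 × (1−P_2) = 0.9577 × 0.8247 = 0.78986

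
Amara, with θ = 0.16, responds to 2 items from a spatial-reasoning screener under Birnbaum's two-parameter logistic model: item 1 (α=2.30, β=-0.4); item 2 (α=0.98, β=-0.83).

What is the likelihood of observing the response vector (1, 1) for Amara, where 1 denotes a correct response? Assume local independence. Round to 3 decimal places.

0.568

P(θ) = 1 / (1 + exp(−α(θ − β)))
P_1 = 1/(1+e^{-1.2880}) = 0.7838
P_2 = 1/(1+e^{-0.9702}) = 0.7252
L = P_1 × P_2 = 0.7838 × 0.7252 = 0.56839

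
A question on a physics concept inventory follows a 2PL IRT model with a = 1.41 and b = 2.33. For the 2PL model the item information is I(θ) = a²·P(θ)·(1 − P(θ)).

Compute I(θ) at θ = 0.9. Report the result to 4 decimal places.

P = 1/(1+e^{2.0163}) = 0.1175
P(1−P) = 0.1175 × 0.8825 = 0.1037
I = a² × P(1−P) = 1.41² × 0.1037 = 0.20616

0.2062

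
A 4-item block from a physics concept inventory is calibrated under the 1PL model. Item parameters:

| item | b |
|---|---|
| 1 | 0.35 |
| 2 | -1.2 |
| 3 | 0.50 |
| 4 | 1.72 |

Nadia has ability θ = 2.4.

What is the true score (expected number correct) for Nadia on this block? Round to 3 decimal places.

P(θ) = 1 / (1 + exp(−(θ − b)))
P_1 = 1/(1+e^{-2.0500}) = 0.8859
P_2 = 1/(1+e^{-3.6000}) = 0.9734
P_3 = 1/(1+e^{-1.9000}) = 0.8699
P_4 = 1/(1+e^{-0.6800}) = 0.6637
E[score] = 0.8859 + 0.9734 + 0.8699 + 0.6637 = 3.3930

3.393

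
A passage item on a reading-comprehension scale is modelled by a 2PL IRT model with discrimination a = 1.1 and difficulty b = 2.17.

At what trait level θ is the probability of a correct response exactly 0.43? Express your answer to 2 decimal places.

P(θ) = 1 / (1 + exp(−a(θ − b)))
logit = ln(0.4300/0.5700) = -0.2819
θ = b + logit/(a) = 2.17 + (-0.2819)/1.1000 = 1.9138

1.91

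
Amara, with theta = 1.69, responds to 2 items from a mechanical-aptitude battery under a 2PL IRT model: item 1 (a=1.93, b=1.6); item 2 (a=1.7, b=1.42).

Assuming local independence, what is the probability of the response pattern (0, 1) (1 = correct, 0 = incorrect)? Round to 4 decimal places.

0.2798

P(theta) = 1 / (1 + exp(−a(theta − b)))
P_1 = 1/(1+e^{-0.1737}) = 0.5433
P_2 = 1/(1+e^{-0.4590}) = 0.6128
L = (1−P_1) × P_2 = 0.4567 × 0.6128 = 0.27985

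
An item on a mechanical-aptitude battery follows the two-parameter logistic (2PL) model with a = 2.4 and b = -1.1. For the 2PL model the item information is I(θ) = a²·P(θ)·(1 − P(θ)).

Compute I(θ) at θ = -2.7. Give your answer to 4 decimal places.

P = 1/(1+e^{3.8400}) = 0.0210
P(1−P) = 0.0210 × 0.9790 = 0.0206
I = a² × P(1−P) = 2.4² × 0.0206 = 0.11865

0.1186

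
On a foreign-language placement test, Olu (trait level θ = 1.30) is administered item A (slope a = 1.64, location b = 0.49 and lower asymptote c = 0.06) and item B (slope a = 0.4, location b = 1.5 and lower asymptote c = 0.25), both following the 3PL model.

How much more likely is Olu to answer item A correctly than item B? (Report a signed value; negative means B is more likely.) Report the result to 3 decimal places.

P(θ) = c + (1 − c) · 1 / (1 + exp(−a(θ − b)))
P_A = 0.8031
P_B = 0.6100
P_A − P_B = 0.1931

0.193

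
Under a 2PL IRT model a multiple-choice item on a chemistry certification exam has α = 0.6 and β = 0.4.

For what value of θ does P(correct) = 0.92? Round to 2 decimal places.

P(θ) = 1 / (1 + exp(−α(θ − β)))
logit = ln(0.9200/0.0800) = 2.4423
θ = β + logit/(α) = 0.4 + 2.4423/0.6000 = 4.4706

4.47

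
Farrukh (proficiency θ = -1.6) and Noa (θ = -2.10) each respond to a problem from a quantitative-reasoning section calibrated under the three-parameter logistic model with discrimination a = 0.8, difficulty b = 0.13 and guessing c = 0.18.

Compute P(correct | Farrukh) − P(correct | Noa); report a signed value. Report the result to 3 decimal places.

0.046

P(θ) = c + (1 − c) · 1 / (1 + exp(−a(θ − b)))
P(Farrukh) = 0.3443  [exponent -1.3840]
P(Noa) = 0.2979  [exponent -1.7840]
Difference = 0.3443 − 0.2979 = 0.0464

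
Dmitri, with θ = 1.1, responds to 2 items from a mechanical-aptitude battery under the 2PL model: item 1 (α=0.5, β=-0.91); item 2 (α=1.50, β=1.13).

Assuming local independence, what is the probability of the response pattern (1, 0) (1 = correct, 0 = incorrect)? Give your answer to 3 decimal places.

P(θ) = 1 / (1 + exp(−α(θ − β)))
P_1 = 1/(1+e^{-1.0050}) = 0.7320
P_2 = 1/(1+e^{0.0450}) = 0.4888
L = P_1 × (1−P_2) = 0.7320 × 0.5112 = 0.37425

0.374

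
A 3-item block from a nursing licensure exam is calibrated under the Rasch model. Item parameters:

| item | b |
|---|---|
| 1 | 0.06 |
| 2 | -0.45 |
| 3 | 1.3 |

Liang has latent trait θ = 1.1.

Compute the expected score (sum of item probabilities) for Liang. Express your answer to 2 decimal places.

P(θ) = 1 / (1 + exp(−(θ − b)))
P_1 = 1/(1+e^{-1.0400}) = 0.7389
P_2 = 1/(1+e^{-1.5500}) = 0.8249
P_3 = 1/(1+e^{0.2000}) = 0.4502
E[score] = 0.7389 + 0.8249 + 0.4502 = 2.0139

2.01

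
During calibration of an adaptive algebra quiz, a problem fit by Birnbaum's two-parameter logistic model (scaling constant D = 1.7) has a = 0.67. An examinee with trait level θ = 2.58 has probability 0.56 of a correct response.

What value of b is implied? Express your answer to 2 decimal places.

2.37

P(θ) = 1 / (1 + exp(−D·a(θ − b)))
logit(0.56) = ln(0.56/0.44) = 0.2412
b = θ − logit/(1.7·a) = 2.58 − 0.2412/1.1390 = 2.3683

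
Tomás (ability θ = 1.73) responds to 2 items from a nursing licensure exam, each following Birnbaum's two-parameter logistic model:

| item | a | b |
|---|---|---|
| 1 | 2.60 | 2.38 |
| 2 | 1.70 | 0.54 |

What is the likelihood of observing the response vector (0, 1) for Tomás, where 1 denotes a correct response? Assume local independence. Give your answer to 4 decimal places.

P(θ) = 1 / (1 + exp(−a(θ − b)))
P_1 = 1/(1+e^{1.6900}) = 0.1558
P_2 = 1/(1+e^{-2.0230}) = 0.8832
L = (1−P_1) × P_2 = 0.8442 × 0.8832 = 0.74561

0.7456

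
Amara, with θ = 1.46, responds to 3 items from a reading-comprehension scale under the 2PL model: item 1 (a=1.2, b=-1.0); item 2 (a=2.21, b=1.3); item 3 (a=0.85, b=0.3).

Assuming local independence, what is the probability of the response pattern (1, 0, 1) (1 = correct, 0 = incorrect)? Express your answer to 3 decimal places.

P(θ) = 1 / (1 + exp(−a(θ − b)))
P_1 = 1/(1+e^{-2.9520}) = 0.9504
P_2 = 1/(1+e^{-0.3536}) = 0.5875
P_3 = 1/(1+e^{-0.9860}) = 0.7283
L = P_1 × (1−P_2) × P_3 = 0.9504 × 0.4125 × 0.7283 = 0.28552

0.286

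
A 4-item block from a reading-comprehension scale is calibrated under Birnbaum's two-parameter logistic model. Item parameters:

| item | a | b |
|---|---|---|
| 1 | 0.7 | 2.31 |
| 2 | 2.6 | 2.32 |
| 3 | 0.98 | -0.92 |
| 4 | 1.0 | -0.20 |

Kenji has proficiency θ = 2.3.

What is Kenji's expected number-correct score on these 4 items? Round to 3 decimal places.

P(θ) = 1 / (1 + exp(−a(θ − b)))
P_1 = 1/(1+e^{0.0070}) = 0.4983
P_2 = 1/(1+e^{0.0520}) = 0.4870
P_3 = 1/(1+e^{-3.1556}) = 0.9591
P_4 = 1/(1+e^{-2.5000}) = 0.9241
E[score] = 0.4983 + 0.4870 + 0.9591 + 0.9241 = 2.8685

2.869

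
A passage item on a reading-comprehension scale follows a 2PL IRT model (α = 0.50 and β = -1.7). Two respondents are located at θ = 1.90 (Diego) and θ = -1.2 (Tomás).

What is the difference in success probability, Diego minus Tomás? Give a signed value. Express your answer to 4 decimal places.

0.2960

P(θ) = 1 / (1 + exp(−α(θ − β)))
P(Diego) = 0.8581  [exponent 1.8000]
P(Tomás) = 0.5622  [exponent 0.2500]
Difference = 0.8581 − 0.5622 = 0.2960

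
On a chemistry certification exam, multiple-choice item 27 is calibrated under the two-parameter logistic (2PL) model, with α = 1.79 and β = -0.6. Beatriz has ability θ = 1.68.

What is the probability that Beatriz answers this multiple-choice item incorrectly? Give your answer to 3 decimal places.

0.017

P(θ) = 1 / (1 + exp(−α(θ − β)))
Exponent: 1.79 × (1.68 − (-0.6)) = 4.0812
1/(1 + e^{-4.0812}) = 0.9834
P(incorrect) = 1 − 0.9834 = 0.0166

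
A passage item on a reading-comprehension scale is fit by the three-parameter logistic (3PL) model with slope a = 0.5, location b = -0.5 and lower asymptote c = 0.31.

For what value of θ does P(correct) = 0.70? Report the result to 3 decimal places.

0.025

P(θ) = c + (1 − c) · 1 / (1 + exp(−a(θ − b)))
Remove guessing floor: (0.70 − 0.31)/(1 − 0.31) = 0.5652
logit = ln(0.5652/0.4348) = 0.2624
θ = b + logit/(a) = -0.5 + 0.2624/0.5000 = 0.0247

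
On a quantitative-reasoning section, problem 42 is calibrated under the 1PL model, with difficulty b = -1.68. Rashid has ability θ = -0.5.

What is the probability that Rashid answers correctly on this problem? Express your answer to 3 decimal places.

P(θ) = 1 / (1 + exp(−(θ − b)))
Exponent: (-0.5 − (-1.68)) = 1.1800
1/(1 + e^{-1.1800}) = 0.7649
P = 0.7649

0.765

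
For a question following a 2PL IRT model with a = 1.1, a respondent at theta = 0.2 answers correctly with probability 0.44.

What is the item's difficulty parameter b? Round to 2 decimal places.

P(theta) = 1 / (1 + exp(−a(theta − b)))
logit(0.44) = ln(0.44/0.56) = -0.2412
b = theta − logit/(a) = 0.2 − (-0.2412)/1.1000 = 0.4192

0.42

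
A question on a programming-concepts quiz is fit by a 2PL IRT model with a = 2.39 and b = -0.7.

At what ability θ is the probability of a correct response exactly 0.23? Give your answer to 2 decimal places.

P(θ) = 1 / (1 + exp(−a(θ − b)))
logit = ln(0.2300/0.7700) = -1.2083
θ = b + logit/(a) = -0.7 + (-1.2083)/2.3900 = -1.2056

-1.21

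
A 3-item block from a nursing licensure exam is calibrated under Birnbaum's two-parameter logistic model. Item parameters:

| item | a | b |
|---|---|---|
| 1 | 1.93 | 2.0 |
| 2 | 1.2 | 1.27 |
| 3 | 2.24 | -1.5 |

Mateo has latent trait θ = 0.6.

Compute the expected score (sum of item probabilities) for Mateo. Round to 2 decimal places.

P(θ) = 1 / (1 + exp(−a(θ − b)))
P_1 = 1/(1+e^{2.7020}) = 0.0629
P_2 = 1/(1+e^{0.8040}) = 0.3092
P_3 = 1/(1+e^{-4.7040}) = 0.9910
E[score] = 0.0629 + 0.3092 + 0.9910 = 1.3630

1.36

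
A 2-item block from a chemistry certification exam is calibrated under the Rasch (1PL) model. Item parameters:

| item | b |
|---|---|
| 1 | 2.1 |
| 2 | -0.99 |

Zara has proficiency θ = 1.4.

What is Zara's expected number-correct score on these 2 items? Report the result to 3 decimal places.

1.248

P(θ) = 1 / (1 + exp(−(θ − b)))
P_1 = 1/(1+e^{0.7000}) = 0.3318
P_2 = 1/(1+e^{-2.3900}) = 0.9161
E[score] = 0.3318 + 0.9161 = 1.2479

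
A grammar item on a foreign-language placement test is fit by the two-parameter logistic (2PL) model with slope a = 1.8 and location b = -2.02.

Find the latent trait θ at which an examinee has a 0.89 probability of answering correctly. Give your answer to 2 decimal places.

P(θ) = 1 / (1 + exp(−a(θ − b)))
logit = ln(0.8900/0.1100) = 2.0907
θ = b + logit/(a) = -2.02 + 2.0907/1.8000 = -0.8585

-0.86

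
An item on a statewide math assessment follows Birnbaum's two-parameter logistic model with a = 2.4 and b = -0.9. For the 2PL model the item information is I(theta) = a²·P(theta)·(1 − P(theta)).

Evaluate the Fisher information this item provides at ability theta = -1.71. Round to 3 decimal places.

P = 1/(1+e^{1.9440}) = 0.1252
P(1−P) = 0.1252 × 0.8748 = 0.1095
I = a² × P(1−P) = 2.4² × 0.1095 = 0.63090

0.631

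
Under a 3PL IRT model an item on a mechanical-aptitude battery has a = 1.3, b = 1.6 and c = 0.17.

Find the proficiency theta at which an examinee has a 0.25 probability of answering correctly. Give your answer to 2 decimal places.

P(theta) = c + (1 − c) · 1 / (1 + exp(−a(theta − b)))
Remove guessing floor: (0.25 − 0.17)/(1 − 0.17) = 0.0964
logit = ln(0.0964/0.9036) = -2.2380
theta = b + logit/(a) = 1.6 + (-2.2380)/1.3000 = -0.1216

-0.12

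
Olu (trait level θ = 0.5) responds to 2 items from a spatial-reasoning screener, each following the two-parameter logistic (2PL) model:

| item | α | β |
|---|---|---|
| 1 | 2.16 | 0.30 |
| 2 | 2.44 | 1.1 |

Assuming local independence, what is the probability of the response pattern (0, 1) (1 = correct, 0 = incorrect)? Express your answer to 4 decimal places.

0.0739

P(θ) = 1 / (1 + exp(−α(θ − β)))
P_1 = 1/(1+e^{-0.4320}) = 0.6064
P_2 = 1/(1+e^{1.4640}) = 0.1879
L = (1−P_1) × P_2 = 0.3936 × 0.1879 = 0.07395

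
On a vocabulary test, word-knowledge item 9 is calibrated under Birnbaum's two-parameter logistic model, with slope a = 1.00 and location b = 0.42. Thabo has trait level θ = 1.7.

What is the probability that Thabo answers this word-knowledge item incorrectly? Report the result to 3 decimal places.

P(θ) = 1 / (1 + exp(−a(θ − b)))
Exponent: 1.00 × (1.7 − 0.42) = 1.2800
1/(1 + e^{-1.2800}) = 0.7824
P(incorrect) = 1 − 0.7824 = 0.2176

0.218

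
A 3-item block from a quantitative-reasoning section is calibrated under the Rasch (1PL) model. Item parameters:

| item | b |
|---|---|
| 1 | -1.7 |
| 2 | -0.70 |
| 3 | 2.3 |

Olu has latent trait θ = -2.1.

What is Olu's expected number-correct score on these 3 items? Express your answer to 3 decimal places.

0.611

P(θ) = 1 / (1 + exp(−(θ − b)))
P_1 = 1/(1+e^{0.4000}) = 0.4013
P_2 = 1/(1+e^{1.4000}) = 0.1978
P_3 = 1/(1+e^{4.4000}) = 0.0121
E[score] = 0.4013 + 0.1978 + 0.0121 = 0.6113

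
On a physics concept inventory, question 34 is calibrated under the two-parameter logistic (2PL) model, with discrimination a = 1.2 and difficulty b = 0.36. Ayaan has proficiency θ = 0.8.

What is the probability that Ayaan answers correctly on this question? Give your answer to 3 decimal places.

P(θ) = 1 / (1 + exp(−a(θ − b)))
Exponent: 1.2 × (0.8 − 0.36) = 0.5280
1/(1 + e^{-0.5280}) = 0.6290

0.629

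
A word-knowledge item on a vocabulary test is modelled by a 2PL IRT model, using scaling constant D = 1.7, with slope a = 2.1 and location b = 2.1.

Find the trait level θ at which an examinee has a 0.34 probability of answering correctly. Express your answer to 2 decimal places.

1.91

P(θ) = 1 / (1 + exp(−D·a(θ − b)))
logit = ln(0.3400/0.6600) = -0.6633
θ = b + logit/(1.7·a) = 2.1 + (-0.6633)/3.5700 = 1.9142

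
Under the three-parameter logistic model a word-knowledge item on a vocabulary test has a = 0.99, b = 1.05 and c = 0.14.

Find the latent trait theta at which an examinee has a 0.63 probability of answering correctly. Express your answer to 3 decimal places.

1.334

P(theta) = c + (1 − c) · 1 / (1 + exp(−a(theta − b)))
Remove guessing floor: (0.63 − 0.14)/(1 − 0.14) = 0.5698
logit = ln(0.5698/0.4302) = 0.2809
theta = b + logit/(a) = 1.05 + 0.2809/0.9900 = 1.3337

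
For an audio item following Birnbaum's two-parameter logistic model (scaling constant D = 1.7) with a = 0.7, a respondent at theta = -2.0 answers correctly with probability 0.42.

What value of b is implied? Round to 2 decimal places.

-1.73

P(theta) = 1 / (1 + exp(−D·a(theta − b)))
logit(0.42) = ln(0.42/0.58) = -0.3228
b = theta − logit/(1.7·a) = -2.0 − (-0.3228)/1.1900 = -1.7288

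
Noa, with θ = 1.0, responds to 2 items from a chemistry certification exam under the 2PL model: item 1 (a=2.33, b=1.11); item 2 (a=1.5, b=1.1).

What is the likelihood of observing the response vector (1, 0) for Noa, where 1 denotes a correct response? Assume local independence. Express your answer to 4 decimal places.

P(θ) = 1 / (1 + exp(−a(θ − b)))
P_1 = 1/(1+e^{0.2563}) = 0.4363
P_2 = 1/(1+e^{0.1500}) = 0.4626
L = P_1 × (1−P_2) = 0.4363 × 0.5374 = 0.23447

0.2345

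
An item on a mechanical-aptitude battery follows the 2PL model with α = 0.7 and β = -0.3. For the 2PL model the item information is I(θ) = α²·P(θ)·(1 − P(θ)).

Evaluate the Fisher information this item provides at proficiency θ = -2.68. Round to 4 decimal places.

P = 1/(1+e^{1.6660}) = 0.1590
P(1−P) = 0.1590 × 0.8410 = 0.1337
I = α² × P(1−P) = 0.7² × 0.1337 = 0.06551

0.0655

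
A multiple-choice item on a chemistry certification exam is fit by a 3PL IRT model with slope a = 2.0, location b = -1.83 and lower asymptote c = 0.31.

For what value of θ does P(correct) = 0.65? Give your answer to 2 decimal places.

-1.84

P(θ) = c + (1 − c) · 1 / (1 + exp(−a(θ − b)))
Remove guessing floor: (0.65 − 0.31)/(1 − 0.31) = 0.4928
logit = ln(0.4928/0.5072) = -0.0290
θ = b + logit/(a) = -1.83 + (-0.0290)/2.0000 = -1.8445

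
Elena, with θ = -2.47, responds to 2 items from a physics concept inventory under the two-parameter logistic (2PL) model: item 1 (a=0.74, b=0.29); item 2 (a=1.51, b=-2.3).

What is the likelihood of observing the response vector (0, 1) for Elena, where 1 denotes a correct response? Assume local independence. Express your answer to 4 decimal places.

P(θ) = 1 / (1 + exp(−a(θ − b)))
P_1 = 1/(1+e^{2.0424}) = 0.1148
P_2 = 1/(1+e^{0.2567}) = 0.4362
L = (1−P_1) × P_2 = 0.8852 × 0.4362 = 0.38609

0.3861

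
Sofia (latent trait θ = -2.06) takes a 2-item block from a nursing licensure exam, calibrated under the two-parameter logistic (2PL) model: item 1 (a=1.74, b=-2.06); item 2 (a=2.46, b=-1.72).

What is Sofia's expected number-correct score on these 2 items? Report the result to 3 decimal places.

0.802

P(θ) = 1 / (1 + exp(−a(θ − b)))
P_1 = 1/(1+e^{0.0000}) = 0.5000
P_2 = 1/(1+e^{0.8364}) = 0.3023
E[score] = 0.5000 + 0.3023 = 0.8023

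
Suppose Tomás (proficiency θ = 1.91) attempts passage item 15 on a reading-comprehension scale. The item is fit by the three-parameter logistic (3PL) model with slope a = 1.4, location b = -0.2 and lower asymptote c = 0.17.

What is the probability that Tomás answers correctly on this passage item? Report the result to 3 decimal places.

P(θ) = c + (1 − c) · 1 / (1 + exp(−a(θ − b)))
Exponent: 1.4 × (1.91 − (-0.2)) = 2.9540
1/(1 + e^{-2.9540}) = 0.9505
P = 0.17 + 0.83 × 0.9505 = 0.9589

0.959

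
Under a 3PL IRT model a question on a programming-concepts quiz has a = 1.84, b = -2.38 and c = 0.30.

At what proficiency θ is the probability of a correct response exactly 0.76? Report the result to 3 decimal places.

-2.026

P(θ) = c + (1 − c) · 1 / (1 + exp(−a(θ − b)))
Remove guessing floor: (0.76 − 0.30)/(1 − 0.30) = 0.6571
logit = ln(0.6571/0.3429) = 0.6506
θ = b + logit/(a) = -2.38 + 0.6506/1.8400 = -2.0264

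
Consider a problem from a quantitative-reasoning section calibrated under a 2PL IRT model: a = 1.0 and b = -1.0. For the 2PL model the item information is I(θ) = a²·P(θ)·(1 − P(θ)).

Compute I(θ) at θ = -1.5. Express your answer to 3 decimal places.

0.235

P = 1/(1+e^{0.5000}) = 0.3775
P(1−P) = 0.3775 × 0.6225 = 0.2350
I = a² × P(1−P) = 1.0² × 0.2350 = 0.23500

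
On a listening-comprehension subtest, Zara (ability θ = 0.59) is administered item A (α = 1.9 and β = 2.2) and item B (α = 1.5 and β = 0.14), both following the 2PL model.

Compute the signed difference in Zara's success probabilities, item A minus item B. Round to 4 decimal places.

P(θ) = 1 / (1 + exp(−α(θ − β)))
P_A = 0.0448
P_B = 0.6626
P_A − P_B = -0.6178

-0.6178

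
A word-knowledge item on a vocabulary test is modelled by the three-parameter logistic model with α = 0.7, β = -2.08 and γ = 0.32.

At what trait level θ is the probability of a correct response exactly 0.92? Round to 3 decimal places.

P(θ) = γ + (1 − γ) · 1 / (1 + exp(−α(θ − β)))
Remove guessing floor: (0.92 − 0.32)/(1 − 0.32) = 0.8824
logit = ln(0.8824/0.1176) = 2.0149
θ = β + logit/(α) = -2.08 + 2.0149/0.7000 = 0.7984

0.798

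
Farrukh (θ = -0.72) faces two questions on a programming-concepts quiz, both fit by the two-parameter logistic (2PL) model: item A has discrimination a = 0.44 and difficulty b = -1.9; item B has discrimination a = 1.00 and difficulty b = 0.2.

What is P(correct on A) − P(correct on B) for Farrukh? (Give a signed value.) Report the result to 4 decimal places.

0.3420

P(θ) = 1 / (1 + exp(−a(θ − b)))
P_A = 0.6270
P_B = 0.2850
P_A − P_B = 0.3420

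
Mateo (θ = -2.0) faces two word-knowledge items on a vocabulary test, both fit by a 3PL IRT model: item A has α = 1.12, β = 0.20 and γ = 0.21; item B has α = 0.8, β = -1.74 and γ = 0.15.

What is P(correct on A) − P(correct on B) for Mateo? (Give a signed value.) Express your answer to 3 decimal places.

-0.259

P(θ) = γ + (1 − γ) · 1 / (1 + exp(−α(θ − β)))
P_A = 0.2720
P_B = 0.5310
P_A − P_B = -0.2590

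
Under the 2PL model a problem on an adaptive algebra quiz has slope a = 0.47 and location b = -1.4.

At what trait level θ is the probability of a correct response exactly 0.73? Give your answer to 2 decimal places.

P(θ) = 1 / (1 + exp(−a(θ − b)))
logit = ln(0.7300/0.2700) = 0.9946
θ = b + logit/(a) = -1.4 + 0.9946/0.4700 = 0.7162

0.72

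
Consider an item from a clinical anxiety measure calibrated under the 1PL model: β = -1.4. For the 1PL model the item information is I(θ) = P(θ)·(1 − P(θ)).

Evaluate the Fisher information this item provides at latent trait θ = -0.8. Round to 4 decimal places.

P = 1/(1+e^{-0.6000}) = 0.6457
P(1−P) = 0.6457 × 0.3543 = 0.2288
I = P(1−P) = 0.22878

0.2288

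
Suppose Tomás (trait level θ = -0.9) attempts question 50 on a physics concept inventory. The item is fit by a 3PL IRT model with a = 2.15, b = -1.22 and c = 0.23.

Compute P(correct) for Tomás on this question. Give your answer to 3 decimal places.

P(θ) = c + (1 − c) · 1 / (1 + exp(−a(θ − b)))
Exponent: 2.15 × (-0.9 − (-1.22)) = 0.6880
1/(1 + e^{-0.6880}) = 0.6655
P = 0.23 + 0.77 × 0.6655 = 0.7425

0.742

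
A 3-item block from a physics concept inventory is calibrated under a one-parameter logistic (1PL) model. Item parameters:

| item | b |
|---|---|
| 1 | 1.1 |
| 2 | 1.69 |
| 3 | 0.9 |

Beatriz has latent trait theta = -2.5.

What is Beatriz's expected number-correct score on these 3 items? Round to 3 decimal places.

P(theta) = 1 / (1 + exp(−(theta − b)))
P_1 = 1/(1+e^{3.6000}) = 0.0266
P_2 = 1/(1+e^{4.1900}) = 0.0149
P_3 = 1/(1+e^{3.4000}) = 0.0323
E[score] = 0.0266 + 0.0149 + 0.0323 = 0.0738

0.074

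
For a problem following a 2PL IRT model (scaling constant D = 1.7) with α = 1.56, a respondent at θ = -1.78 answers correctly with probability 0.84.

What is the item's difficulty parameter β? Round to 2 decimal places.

-2.41

P(θ) = 1 / (1 + exp(−D·α(θ − β)))
logit(0.84) = ln(0.84/0.16) = 1.6582
β = θ − logit/(1.7·α) = -1.78 − 1.6582/2.6520 = -2.4053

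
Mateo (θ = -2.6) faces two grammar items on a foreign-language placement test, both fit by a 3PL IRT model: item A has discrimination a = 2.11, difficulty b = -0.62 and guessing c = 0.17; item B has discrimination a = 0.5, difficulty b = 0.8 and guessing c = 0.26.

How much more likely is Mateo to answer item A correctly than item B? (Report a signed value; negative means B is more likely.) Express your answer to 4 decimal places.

-0.1918

P(θ) = c + (1 − c) · 1 / (1 + exp(−a(θ − b)))
P_A = 0.1825
P_B = 0.3743
P_A − P_B = -0.1918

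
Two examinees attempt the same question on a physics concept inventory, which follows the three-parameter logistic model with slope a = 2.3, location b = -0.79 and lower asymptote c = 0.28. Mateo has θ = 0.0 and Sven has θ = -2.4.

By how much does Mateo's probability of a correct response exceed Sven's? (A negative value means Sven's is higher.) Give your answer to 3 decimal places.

P(θ) = c + (1 − c) · 1 / (1 + exp(−a(θ − b)))
P(Mateo) = 0.8993  [exponent 1.8170]
P(Sven) = 0.2973  [exponent -3.7030]
Difference = 0.8993 − 0.2973 = 0.6020

0.602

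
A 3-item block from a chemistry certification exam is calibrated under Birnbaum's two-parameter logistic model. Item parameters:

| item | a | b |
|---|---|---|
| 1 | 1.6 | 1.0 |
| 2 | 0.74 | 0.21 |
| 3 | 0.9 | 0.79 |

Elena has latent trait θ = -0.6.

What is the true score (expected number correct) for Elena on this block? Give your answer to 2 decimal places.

P(θ) = 1 / (1 + exp(−a(θ − b)))
P_1 = 1/(1+e^{2.5600}) = 0.0718
P_2 = 1/(1+e^{0.5994}) = 0.3545
P_3 = 1/(1+e^{1.2510}) = 0.2225
E[score] = 0.0718 + 0.3545 + 0.2225 = 0.6488

0.65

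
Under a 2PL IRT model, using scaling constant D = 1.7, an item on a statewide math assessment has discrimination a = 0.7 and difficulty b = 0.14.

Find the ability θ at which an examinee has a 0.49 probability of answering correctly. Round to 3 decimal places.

0.106

P(θ) = 1 / (1 + exp(−D·a(θ − b)))
logit = ln(0.4900/0.5100) = -0.0400
θ = b + logit/(1.7·a) = 0.14 + (-0.0400)/1.1900 = 0.1064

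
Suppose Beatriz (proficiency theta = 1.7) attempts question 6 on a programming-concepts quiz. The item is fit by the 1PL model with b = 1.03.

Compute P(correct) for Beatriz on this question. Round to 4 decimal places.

P(theta) = 1 / (1 + exp(−(theta − b)))
Exponent: (1.7 − 1.03) = 0.6700
1/(1 + e^{-0.6700}) = 0.6615
P = 0.6615

0.6615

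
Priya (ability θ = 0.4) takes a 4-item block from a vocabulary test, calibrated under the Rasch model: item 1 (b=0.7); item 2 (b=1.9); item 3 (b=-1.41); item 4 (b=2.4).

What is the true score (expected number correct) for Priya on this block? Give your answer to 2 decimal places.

P(θ) = 1 / (1 + exp(−(θ − b)))
P_1 = 1/(1+e^{0.3000}) = 0.4256
P_2 = 1/(1+e^{1.5000}) = 0.1824
P_3 = 1/(1+e^{-1.8100}) = 0.8594
P_4 = 1/(1+e^{2.0000}) = 0.1192
E[score] = 0.4256 + 0.1824 + 0.8594 + 0.1192 = 1.5865

1.59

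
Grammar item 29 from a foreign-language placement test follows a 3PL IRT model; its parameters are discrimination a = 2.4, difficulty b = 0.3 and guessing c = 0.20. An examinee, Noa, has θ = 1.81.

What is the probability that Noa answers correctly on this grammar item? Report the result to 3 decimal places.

P(θ) = c + (1 − c) · 1 / (1 + exp(−a(θ − b)))
Exponent: 2.4 × (1.81 − 0.3) = 3.6240
1/(1 + e^{-3.6240}) = 0.9740
P = 0.20 + 0.80 × 0.9740 = 0.9792

0.979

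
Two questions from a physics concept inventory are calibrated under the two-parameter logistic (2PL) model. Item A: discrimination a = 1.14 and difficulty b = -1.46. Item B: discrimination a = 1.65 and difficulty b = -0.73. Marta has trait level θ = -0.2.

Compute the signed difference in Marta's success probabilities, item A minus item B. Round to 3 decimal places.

0.102

P(θ) = 1 / (1 + exp(−a(θ − b)))
P_A = 0.8079
P_B = 0.7057
P_A − P_B = 0.1022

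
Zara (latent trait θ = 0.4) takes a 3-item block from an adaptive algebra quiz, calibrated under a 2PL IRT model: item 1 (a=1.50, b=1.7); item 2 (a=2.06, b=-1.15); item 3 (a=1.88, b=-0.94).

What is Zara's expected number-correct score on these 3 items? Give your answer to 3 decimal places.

2.011

P(θ) = 1 / (1 + exp(−a(θ − b)))
P_1 = 1/(1+e^{1.9500}) = 0.1246
P_2 = 1/(1+e^{-3.1930}) = 0.9606
P_3 = 1/(1+e^{-2.5192}) = 0.9255
E[score] = 0.1246 + 0.9606 + 0.9255 = 2.0106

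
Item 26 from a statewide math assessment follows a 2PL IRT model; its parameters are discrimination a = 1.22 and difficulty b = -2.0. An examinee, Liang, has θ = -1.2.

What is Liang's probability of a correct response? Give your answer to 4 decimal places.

P(θ) = 1 / (1 + exp(−a(θ − b)))
Exponent: 1.22 × (-1.2 − (-2.0)) = 0.9760
1/(1 + e^{-0.9760}) = 0.7263

0.7263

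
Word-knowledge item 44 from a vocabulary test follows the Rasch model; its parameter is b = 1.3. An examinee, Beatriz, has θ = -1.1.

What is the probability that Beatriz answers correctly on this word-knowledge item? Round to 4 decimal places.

0.0832

P(θ) = 1 / (1 + exp(−(θ − b)))
Exponent: (-1.1 − 1.3) = -2.4000
1/(1 + e^{2.4000}) = 0.0832
P = 0.0832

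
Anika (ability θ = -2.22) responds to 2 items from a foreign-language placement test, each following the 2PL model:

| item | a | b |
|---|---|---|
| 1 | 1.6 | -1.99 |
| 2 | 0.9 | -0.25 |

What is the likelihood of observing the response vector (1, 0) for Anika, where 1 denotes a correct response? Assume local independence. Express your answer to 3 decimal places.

P(θ) = 1 / (1 + exp(−a(θ − b)))
P_1 = 1/(1+e^{0.3680}) = 0.4090
P_2 = 1/(1+e^{1.7730}) = 0.1452
L = P_1 × (1−P_2) = 0.4090 × 0.8548 = 0.34965

0.350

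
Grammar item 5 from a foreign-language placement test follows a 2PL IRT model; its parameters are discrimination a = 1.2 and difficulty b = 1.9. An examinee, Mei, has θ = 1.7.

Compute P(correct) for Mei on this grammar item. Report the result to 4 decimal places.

0.4403

P(θ) = 1 / (1 + exp(−a(θ − b)))
Exponent: 1.2 × (1.7 − 1.9) = -0.2400
1/(1 + e^{0.2400}) = 0.4403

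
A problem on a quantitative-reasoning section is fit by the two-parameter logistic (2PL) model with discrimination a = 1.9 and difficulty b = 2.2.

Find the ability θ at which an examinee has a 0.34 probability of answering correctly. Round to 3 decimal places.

P(θ) = 1 / (1 + exp(−a(θ − b)))
logit = ln(0.3400/0.6600) = -0.6633
θ = b + logit/(a) = 2.2 + (-0.6633)/1.9000 = 1.8509

1.851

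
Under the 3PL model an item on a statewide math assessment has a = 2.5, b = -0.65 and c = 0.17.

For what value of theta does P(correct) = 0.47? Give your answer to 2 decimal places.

-0.88

P(theta) = c + (1 − c) · 1 / (1 + exp(−a(theta − b)))
Remove guessing floor: (0.47 − 0.17)/(1 − 0.17) = 0.3614
logit = ln(0.3614/0.6386) = -0.5691
theta = b + logit/(a) = -0.65 + (-0.5691)/2.5000 = -0.8776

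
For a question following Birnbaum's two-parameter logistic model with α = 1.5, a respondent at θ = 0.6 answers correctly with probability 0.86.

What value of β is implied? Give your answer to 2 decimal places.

P(θ) = 1 / (1 + exp(−α(θ − β)))
logit(0.86) = ln(0.86/0.14) = 1.8153
β = θ − logit/(α) = 0.6 − 1.8153/1.5000 = -0.6102

-0.61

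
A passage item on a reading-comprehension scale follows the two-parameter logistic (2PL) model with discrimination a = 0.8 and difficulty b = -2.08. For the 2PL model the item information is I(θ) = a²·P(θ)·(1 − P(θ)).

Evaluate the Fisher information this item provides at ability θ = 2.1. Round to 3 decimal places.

0.021

P = 1/(1+e^{-3.3440}) = 0.9659
P(1−P) = 0.9659 × 0.0341 = 0.0329
I = a² × P(1−P) = 0.8² × 0.0329 = 0.02108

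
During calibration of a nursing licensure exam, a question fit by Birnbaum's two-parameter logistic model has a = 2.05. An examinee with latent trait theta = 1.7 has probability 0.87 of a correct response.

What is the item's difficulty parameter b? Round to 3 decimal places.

P(theta) = 1 / (1 + exp(−a(theta − b)))
logit(0.87) = ln(0.87/0.13) = 1.9010
b = theta − logit/(a) = 1.7 − 1.9010/2.0500 = 0.7727

0.773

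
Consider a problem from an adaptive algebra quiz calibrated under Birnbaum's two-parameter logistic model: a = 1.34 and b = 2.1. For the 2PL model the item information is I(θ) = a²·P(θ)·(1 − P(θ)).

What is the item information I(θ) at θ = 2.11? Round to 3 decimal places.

P = 1/(1+e^{-0.0134}) = 0.5033
P(1−P) = 0.5033 × 0.4967 = 0.2500
I = a² × P(1−P) = 1.34² × 0.2500 = 0.44888

0.449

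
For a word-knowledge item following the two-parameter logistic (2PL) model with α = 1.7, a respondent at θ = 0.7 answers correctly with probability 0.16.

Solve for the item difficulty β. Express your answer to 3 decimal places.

1.675

P(θ) = 1 / (1 + exp(−α(θ − β)))
logit(0.16) = ln(0.16/0.84) = -1.6582
β = θ − logit/(α) = 0.7 − (-1.6582)/1.7000 = 1.6754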